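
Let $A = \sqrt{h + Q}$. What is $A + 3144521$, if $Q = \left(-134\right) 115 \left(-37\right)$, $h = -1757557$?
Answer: $3144521 + i \sqrt{1187387} \approx 3.1445 \cdot 10^{6} + 1089.7 i$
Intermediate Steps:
$Q = 570170$ ($Q = \left(-15410\right) \left(-37\right) = 570170$)
$A = i \sqrt{1187387}$ ($A = \sqrt{-1757557 + 570170} = \sqrt{-1187387} = i \sqrt{1187387} \approx 1089.7 i$)
$A + 3144521 = i \sqrt{1187387} + 3144521 = 3144521 + i \sqrt{1187387}$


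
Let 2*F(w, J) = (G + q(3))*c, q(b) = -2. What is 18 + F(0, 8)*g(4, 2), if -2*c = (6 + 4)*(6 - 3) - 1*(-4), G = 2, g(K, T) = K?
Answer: 18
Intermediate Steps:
c = -17 (c = -((6 + 4)*(6 - 3) - 1*(-4))/2 = -(10*3 + 4)/2 = -(30 + 4)/2 = -1/2*34 = -17)
F(w, J) = 0 (F(w, J) = ((2 - 2)*(-17))/2 = (0*(-17))/2 = (1/2)*0 = 0)
18 + F(0, 8)*g(4, 2) = 18 + 0*4 = 18 + 0 = 18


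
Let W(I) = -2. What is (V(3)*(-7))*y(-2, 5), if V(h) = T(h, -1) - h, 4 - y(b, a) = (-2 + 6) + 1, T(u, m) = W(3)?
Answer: -35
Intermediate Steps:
T(u, m) = -2
y(b, a) = -1 (y(b, a) = 4 - ((-2 + 6) + 1) = 4 - (4 + 1) = 4 - 1*5 = 4 - 5 = -1)
V(h) = -2 - h
(V(3)*(-7))*y(-2, 5) = ((-2 - 1*3)*(-7))*(-1) = ((-2 - 3)*(-7))*(-1) = -5*(-7)*(-1) = 35*(-1) = -35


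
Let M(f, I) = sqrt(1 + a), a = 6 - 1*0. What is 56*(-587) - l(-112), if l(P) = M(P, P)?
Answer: -32872 - sqrt(7) ≈ -32875.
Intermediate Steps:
a = 6 (a = 6 + 0 = 6)
M(f, I) = sqrt(7) (M(f, I) = sqrt(1 + 6) = sqrt(7))
l(P) = sqrt(7)
56*(-587) - l(-112) = 56*(-587) - sqrt(7) = -32872 - sqrt(7)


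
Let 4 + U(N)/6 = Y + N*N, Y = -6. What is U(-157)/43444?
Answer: 73917/21722 ≈ 3.4029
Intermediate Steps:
U(N) = -60 + 6*N² (U(N) = -24 + 6*(-6 + N*N) = -24 + 6*(-6 + N²) = -24 + (-36 + 6*N²) = -60 + 6*N²)
U(-157)/43444 = (-60 + 6*(-157)²)/43444 = (-60 + 6*24649)*(1/43444) = (-60 + 147894)*(1/43444) = 147834*(1/43444) = 73917/21722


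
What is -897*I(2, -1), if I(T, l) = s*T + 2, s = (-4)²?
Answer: -30498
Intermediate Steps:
s = 16
I(T, l) = 2 + 16*T (I(T, l) = 16*T + 2 = 2 + 16*T)
-897*I(2, -1) = -897*(2 + 16*2) = -897*(2 + 32) = -897*34 = -30498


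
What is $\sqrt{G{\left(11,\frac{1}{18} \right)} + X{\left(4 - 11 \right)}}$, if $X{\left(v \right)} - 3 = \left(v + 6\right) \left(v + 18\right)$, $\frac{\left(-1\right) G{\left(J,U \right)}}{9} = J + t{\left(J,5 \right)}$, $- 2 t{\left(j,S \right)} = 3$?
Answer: $\frac{i \sqrt{374}}{2} \approx 9.6695 i$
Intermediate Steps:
$t{\left(j,S \right)} = - \frac{3}{2}$ ($t{\left(j,S \right)} = \left(- \frac{1}{2}\right) 3 = - \frac{3}{2}$)
$G{\left(J,U \right)} = \frac{27}{2} - 9 J$ ($G{\left(J,U \right)} = - 9 \left(J - \frac{3}{2}\right) = - 9 \left(- \frac{3}{2} + J\right) = \frac{27}{2} - 9 J$)
$X{\left(v \right)} = 3 + \left(6 + v\right) \left(18 + v\right)$ ($X{\left(v \right)} = 3 + \left(v + 6\right) \left(v + 18\right) = 3 + \left(6 + v\right) \left(18 + v\right)$)
$\sqrt{G{\left(11,\frac{1}{18} \right)} + X{\left(4 - 11 \right)}} = \sqrt{\left(\frac{27}{2} - 99\right) + \left(111 + \left(4 - 11\right)^{2} + 24 \left(4 - 11\right)\right)} = \sqrt{\left(\frac{27}{2} - 99\right) + \left(111 + \left(-7\right)^{2} + 24 \left(-7\right)\right)} = \sqrt{- \frac{171}{2} + \left(111 + 49 - 168\right)} = \sqrt{- \frac{171}{2} - 8} = \sqrt{- \frac{187}{2}} = \frac{i \sqrt{374}}{2}$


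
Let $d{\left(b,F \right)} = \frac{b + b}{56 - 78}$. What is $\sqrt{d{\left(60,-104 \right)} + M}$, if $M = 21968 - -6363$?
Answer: $\frac{23 \sqrt{6479}}{11} \approx 168.3$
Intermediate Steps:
$d{\left(b,F \right)} = - \frac{b}{11}$ ($d{\left(b,F \right)} = \frac{2 b}{-22} = 2 b \left(- \frac{1}{22}\right) = - \frac{b}{11}$)
$M = 28331$ ($M = 21968 + 6363 = 28331$)
$\sqrt{d{\left(60,-104 \right)} + M} = \sqrt{\left(- \frac{1}{11}\right) 60 + 28331} = \sqrt{- \frac{60}{11} + 28331} = \sqrt{\frac{311581}{11}} = \frac{23 \sqrt{6479}}{11}$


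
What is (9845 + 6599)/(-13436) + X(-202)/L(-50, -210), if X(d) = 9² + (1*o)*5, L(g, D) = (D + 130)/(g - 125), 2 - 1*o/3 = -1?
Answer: 7373707/26872 ≈ 274.40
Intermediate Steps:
o = 9 (o = 6 - 3*(-1) = 6 + 3 = 9)
L(g, D) = (130 + D)/(-125 + g)
X(d) = 126 (X(d) = 9² + (1*9)*5 = 81 + 9*5 = 81 + 45 = 126)
(9845 + 6599)/(-13436) + X(-202)/L(-50, -210) = (9845 + 6599)/(-13436) + 126/(((130 - 210)/(-125 - 50))) = 16444*(-1/13436) + 126/((-80/(-175))) = -4111/3359 + 126/((-1/175*(-80))) = -4111/3359 + 126/(16/35) = -4111/3359 + 126*(35/16) = -4111/3359 + 2205/8 = 7373707/26872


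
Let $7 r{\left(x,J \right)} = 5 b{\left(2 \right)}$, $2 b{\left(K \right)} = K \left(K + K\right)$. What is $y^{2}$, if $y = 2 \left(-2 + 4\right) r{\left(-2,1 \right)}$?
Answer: $\frac{6400}{49} \approx 130.61$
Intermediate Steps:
$b{\left(K \right)} = K^{2}$ ($b{\left(K \right)} = \frac{K \left(K + K\right)}{2} = \frac{K 2 K}{2} = \frac{2 K^{2}}{2} = K^{2}$)
$r{\left(x,J \right)} = \frac{20}{7}$ ($r{\left(x,J \right)} = \frac{5 \cdot 2^{2}}{7} = \frac{5 \cdot 4}{7} = \frac{1}{7} \cdot 20 = \frac{20}{7}$)
$y = \frac{80}{7}$ ($y = 2 \left(-2 + 4\right) \frac{20}{7} = 2 \cdot 2 \cdot \frac{20}{7} = 4 \cdot \frac{20}{7} = \frac{80}{7} \approx 11.429$)
$y^{2} = \left(\frac{80}{7}\right)^{2} = \frac{6400}{49}$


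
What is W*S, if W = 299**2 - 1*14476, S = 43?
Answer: 3221775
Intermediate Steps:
W = 74925 (W = 89401 - 14476 = 74925)
W*S = 74925*43 = 3221775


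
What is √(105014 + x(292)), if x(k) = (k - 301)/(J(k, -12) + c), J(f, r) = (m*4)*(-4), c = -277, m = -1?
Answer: √88316803/29 ≈ 324.06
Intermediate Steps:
J(f, r) = 16 (J(f, r) = -1*4*(-4) = -4*(-4) = 16)
x(k) = 301/261 - k/261 (x(k) = (k - 301)/(16 - 277) = (-301 + k)/(-261) = (-301 + k)*(-1/261) = 301/261 - k/261)
√(105014 + x(292)) = √(105014 + (301/261 - 1/261*292)) = √(105014 + (301/261 - 292/261)) = √(105014 + 1/29) = √(3045407/29) = √88316803/29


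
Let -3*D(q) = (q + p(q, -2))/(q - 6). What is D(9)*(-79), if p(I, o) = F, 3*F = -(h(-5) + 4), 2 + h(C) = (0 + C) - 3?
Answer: 869/9 ≈ 96.556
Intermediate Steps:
h(C) = -5 + C (h(C) = -2 + ((0 + C) - 3) = -2 + (C - 3) = -2 + (-3 + C) = -5 + C)
F = 2 (F = (-((-5 - 5) + 4))/3 = (-(-10 + 4))/3 = (-1*(-6))/3 = (⅓)*6 = 2)
p(I, o) = 2
D(q) = -(2 + q)/(3*(-6 + q)) (D(q) = -(q + 2)/(3*(q - 6)) = -(2 + q)/(3*(-6 + q)))
D(9)*(-79) = ((-2 - 1*9)/(3*(-6 + 9)))*(-79) = ((⅓)*(-2 - 9)/3)*(-79) = ((⅓)*(⅓)*(-11))*(-79) = -11/9*(-79) = 869/9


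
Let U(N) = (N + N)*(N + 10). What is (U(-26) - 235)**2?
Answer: 356409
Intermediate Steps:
U(N) = 2*N*(10 + N) (U(N) = (2*N)*(10 + N) = 2*N*(10 + N))
(U(-26) - 235)**2 = (2*(-26)*(10 - 26) - 235)**2 = (2*(-26)*(-16) - 235)**2 = (832 - 235)**2 = 597**2 = 356409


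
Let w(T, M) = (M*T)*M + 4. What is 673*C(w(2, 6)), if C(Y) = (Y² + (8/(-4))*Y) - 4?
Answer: 3782260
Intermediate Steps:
w(T, M) = 4 + T*M² (w(T, M) = T*M² + 4 = 4 + T*M²)
C(Y) = -4 + Y² - 2*Y (C(Y) = (Y² + (8*(-¼))*Y) - 4 = (Y² - 2*Y) - 4 = -4 + Y² - 2*Y)
673*C(w(2, 6)) = 673*(-4 + (4 + 2*6²)² - 2*(4 + 2*6²)) = 673*(-4 + (4 + 2*36)² - 2*(4 + 2*36)) = 673*(-4 + (4 + 72)² - 2*(4 + 72)) = 673*(-4 + 76² - 2*76) = 673*(-4 + 5776 - 152) = 673*5620 = 3782260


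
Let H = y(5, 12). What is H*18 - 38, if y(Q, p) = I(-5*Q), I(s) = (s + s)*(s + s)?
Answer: 44962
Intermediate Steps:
I(s) = 4*s² (I(s) = (2*s)*(2*s) = 4*s²)
y(Q, p) = 100*Q² (y(Q, p) = 4*(-5*Q)² = 4*(25*Q²) = 100*Q²)
H = 2500 (H = 100*5² = 100*25 = 2500)
H*18 - 38 = 2500*18 - 38 = 45000 - 38 = 44962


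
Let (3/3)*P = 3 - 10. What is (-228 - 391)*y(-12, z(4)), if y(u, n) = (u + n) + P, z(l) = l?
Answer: 9285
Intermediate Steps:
P = -7 (P = 3 - 10 = -7)
y(u, n) = -7 + n + u (y(u, n) = (u + n) - 7 = (n + u) - 7 = -7 + n + u)
(-228 - 391)*y(-12, z(4)) = (-228 - 391)*(-7 + 4 - 12) = -619*(-15) = 9285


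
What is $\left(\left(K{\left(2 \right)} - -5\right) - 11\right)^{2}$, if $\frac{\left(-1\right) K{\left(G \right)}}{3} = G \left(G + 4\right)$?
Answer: $1764$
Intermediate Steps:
$K{\left(G \right)} = - 3 G \left(4 + G\right)$ ($K{\left(G \right)} = - 3 G \left(G + 4\right) = - 3 G \left(4 + G\right)$)
$\left(\left(K{\left(2 \right)} - -5\right) - 11\right)^{2} = \left(\left(\left(-3\right) 2 \left(4 + 2\right) - -5\right) - 11\right)^{2} = \left(\left(\left(-3\right) 2 \cdot 6 + 5\right) - 11\right)^{2} = \left(\left(-36 + 5\right) - 11\right)^{2} = \left(-31 - 11\right)^{2} = \left(-42\right)^{2} = 1764$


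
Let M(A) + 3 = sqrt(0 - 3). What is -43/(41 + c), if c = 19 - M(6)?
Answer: -903/1324 - 43*I*sqrt(3)/3972 ≈ -0.68202 - 0.018751*I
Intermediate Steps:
M(A) = -3 + I*sqrt(3) (M(A) = -3 + sqrt(0 - 3) = -3 + sqrt(-3) = -3 + I*sqrt(3))
c = 22 - I*sqrt(3) (c = 19 - (-3 + I*sqrt(3)) = 19 + (3 - I*sqrt(3)) = 22 - I*sqrt(3) ≈ 22.0 - 1.732*I)
-43/(41 + c) = -43/(41 + (22 - I*sqrt(3))) = -43/(63 - I*sqrt(3))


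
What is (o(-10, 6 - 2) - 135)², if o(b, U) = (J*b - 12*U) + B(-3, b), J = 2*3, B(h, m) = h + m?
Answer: 65536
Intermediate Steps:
J = 6
o(b, U) = -3 - 12*U + 7*b (o(b, U) = (6*b - 12*U) + (-3 + b) = (-12*U + 6*b) + (-3 + b) = -3 - 12*U + 7*b)
(o(-10, 6 - 2) - 135)² = ((-3 - 12*(6 - 2) + 7*(-10)) - 135)² = ((-3 - 12*4 - 70) - 135)² = ((-3 - 48 - 70) - 135)² = (-121 - 135)² = (-256)² = 65536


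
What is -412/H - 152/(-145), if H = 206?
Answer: -138/145 ≈ -0.95172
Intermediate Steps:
-412/H - 152/(-145) = -412/206 - 152/(-145) = -412*1/206 - 152*(-1/145) = -2 + 152/145 = -138/145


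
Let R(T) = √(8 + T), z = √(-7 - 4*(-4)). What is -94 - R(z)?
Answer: -94 - √11 ≈ -97.317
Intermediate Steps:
z = 3 (z = √(-7 + 16) = √9 = 3)
-94 - R(z) = -94 - √(8 + 3) = -94 - √11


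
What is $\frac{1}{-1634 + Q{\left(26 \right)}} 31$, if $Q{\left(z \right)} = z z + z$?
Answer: $- \frac{31}{932} \approx -0.033262$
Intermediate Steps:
$Q{\left(z \right)} = z + z^{2}$ ($Q{\left(z \right)} = z^{2} + z = z + z^{2}$)
$\frac{1}{-1634 + Q{\left(26 \right)}} 31 = \frac{1}{-1634 + 26 \left(1 + 26\right)} 31 = \frac{1}{-1634 + 26 \cdot 27} \cdot 31 = \frac{1}{-1634 + 702} \cdot 31 = \frac{1}{-932} \cdot 31 = \left(- \frac{1}{932}\right) 31 = - \frac{31}{932}$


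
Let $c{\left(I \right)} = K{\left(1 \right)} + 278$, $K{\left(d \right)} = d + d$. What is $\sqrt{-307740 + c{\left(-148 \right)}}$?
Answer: $2 i \sqrt{76865} \approx 554.49 i$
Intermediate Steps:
$K{\left(d \right)} = 2 d$
$c{\left(I \right)} = 280$ ($c{\left(I \right)} = 2 \cdot 1 + 278 = 2 + 278 = 280$)
$\sqrt{-307740 + c{\left(-148 \right)}} = \sqrt{-307740 + 280} = \sqrt{-307460} = 2 i \sqrt{76865}$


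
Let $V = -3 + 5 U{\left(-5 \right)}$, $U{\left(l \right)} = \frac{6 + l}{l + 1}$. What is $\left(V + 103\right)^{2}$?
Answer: $\frac{156025}{16} \approx 9751.6$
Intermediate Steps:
$U{\left(l \right)} = \frac{6 + l}{1 + l}$
$V = - \frac{17}{4}$ ($V = -3 + 5 \frac{6 - 5}{1 - 5} = -3 + 5 \frac{1}{-4} \cdot 1 = -3 + 5 \left(\left(- \frac{1}{4}\right) 1\right) = -3 + 5 \left(- \frac{1}{4}\right) = -3 - \frac{5}{4} = - \frac{17}{4} \approx -4.25$)
$\left(V + 103\right)^{2} = \left(- \frac{17}{4} + 103\right)^{2} = \left(\frac{395}{4}\right)^{2} = \frac{156025}{16}$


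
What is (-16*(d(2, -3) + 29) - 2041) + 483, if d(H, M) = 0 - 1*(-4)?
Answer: -2086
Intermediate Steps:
d(H, M) = 4 (d(H, M) = 0 + 4 = 4)
(-16*(d(2, -3) + 29) - 2041) + 483 = (-16*(4 + 29) - 2041) + 483 = (-16*33 - 2041) + 483 = (-528 - 2041) + 483 = -2569 + 483 = -2086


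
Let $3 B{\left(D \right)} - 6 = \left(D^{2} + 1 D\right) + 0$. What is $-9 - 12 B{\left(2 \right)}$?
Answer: $-57$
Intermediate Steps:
$B{\left(D \right)} = 2 + \frac{D}{3} + \frac{D^{2}}{3}$ ($B{\left(D \right)} = 2 + \frac{\left(D^{2} + 1 D\right) + 0}{3} = 2 + \frac{\left(D^{2} + D\right) + 0}{3} = 2 + \frac{\left(D + D^{2}\right) + 0}{3} = 2 + \frac{D + D^{2}}{3} = 2 + \left(\frac{D}{3} + \frac{D^{2}}{3}\right) = 2 + \frac{D}{3} + \frac{D^{2}}{3}$)
$-9 - 12 B{\left(2 \right)} = -9 - 12 \left(2 + \frac{1}{3} \cdot 2 + \frac{2^{2}}{3}\right) = -9 - 12 \left(2 + \frac{2}{3} + \frac{1}{3} \cdot 4\right) = -9 - 12 \left(2 + \frac{2}{3} + \frac{4}{3}\right) = -9 - 48 = -57$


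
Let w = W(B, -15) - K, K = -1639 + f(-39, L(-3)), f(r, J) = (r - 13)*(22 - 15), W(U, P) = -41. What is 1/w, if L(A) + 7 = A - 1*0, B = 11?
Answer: 1/1962 ≈ 0.00050968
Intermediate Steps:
L(A) = -7 + A (L(A) = -7 + (A - 1*0) = -7 + (A + 0) = -7 + A)
f(r, J) = -91 + 7*r (f(r, J) = (-13 + r)*7 = -91 + 7*r)
K = -2003 (K = -1639 + (-91 + 7*(-39)) = -1639 + (-91 - 273) = -1639 - 364 = -2003)
w = 1962 (w = -41 - 1*(-2003) = -41 + 2003 = 1962)
1/w = 1/1962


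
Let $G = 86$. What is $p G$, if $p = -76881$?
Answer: $-6611766$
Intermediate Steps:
$p G = \left(-76881\right) 86 = -6611766$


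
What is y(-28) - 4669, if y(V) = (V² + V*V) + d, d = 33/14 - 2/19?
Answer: -824267/266 ≈ -3098.8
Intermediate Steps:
d = 599/266 (d = 33*(1/14) - 2*1/19 = 33/14 - 2/19 = 599/266 ≈ 2.2519)
y(V) = 599/266 + 2*V² (y(V) = (V² + V*V) + 599/266 = (V² + V²) + 599/266 = 2*V² + 599/266 = 599/266 + 2*V²)
y(-28) - 4669 = (599/266 + 2*(-28)²) - 4669 = (599/266 + 2*784) - 4669 = (599/266 + 1568) - 4669 = 417687/266 - 4669 = -824267/266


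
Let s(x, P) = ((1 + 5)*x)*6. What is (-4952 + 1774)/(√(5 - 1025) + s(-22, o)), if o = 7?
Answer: 209748/52357 + 1589*I*√255/157071 ≈ 4.0061 + 0.16155*I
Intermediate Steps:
s(x, P) = 36*x (s(x, P) = (6*x)*6 = 36*x)
(-4952 + 1774)/(√(5 - 1025) + s(-22, o)) = (-4952 + 1774)/(√(5 - 1025) + 36*(-22)) = -3178/(√(-1020) - 792) = -3178/(2*I*√255 - 792) = -3178/(-792 + 2*I*√255)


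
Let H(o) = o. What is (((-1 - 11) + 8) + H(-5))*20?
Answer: -180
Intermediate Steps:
(((-1 - 11) + 8) + H(-5))*20 = (((-1 - 11) + 8) - 5)*20 = ((-12 + 8) - 5)*20 = (-4 - 5)*20 = -9*20 = -180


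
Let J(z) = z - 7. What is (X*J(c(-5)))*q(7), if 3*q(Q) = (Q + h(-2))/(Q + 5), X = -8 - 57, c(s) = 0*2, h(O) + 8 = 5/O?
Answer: -3185/72 ≈ -44.236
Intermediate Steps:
h(O) = -8 + 5/O
c(s) = 0
J(z) = -7 + z
X = -65
q(Q) = (-21/2 + Q)/(3*(5 + Q)) (q(Q) = ((Q + (-8 + 5/(-2)))/(Q + 5))/3 = ((Q + (-8 + 5*(-½)))/(5 + Q))/3 = ((Q + (-8 - 5/2))/(5 + Q))/3 = ((Q - 21/2)/(5 + Q))/3 = ((-21/2 + Q)/(5 + Q))/3 = (-21/2 + Q)/(3*(5 + Q)))
(X*J(c(-5)))*q(7) = (-65*(-7 + 0))*((-21 + 2*7)/(6*(5 + 7))) = (-65*(-7))*((⅙)*(-21 + 14)/12) = 455*((⅙)*(1/12)*(-7)) = 455*(-7/72) = -3185/72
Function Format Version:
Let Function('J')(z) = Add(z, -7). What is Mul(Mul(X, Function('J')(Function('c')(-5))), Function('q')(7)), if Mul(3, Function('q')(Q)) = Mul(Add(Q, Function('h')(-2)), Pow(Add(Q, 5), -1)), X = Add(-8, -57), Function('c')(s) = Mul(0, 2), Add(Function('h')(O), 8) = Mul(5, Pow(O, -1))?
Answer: Rational(-3185, 72) ≈ -44.236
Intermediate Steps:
Function('h')(O) = Add(-8, Mul(5, Pow(O, -1)))
Function('c')(s) = 0
Function('J')(z) = Add(-7, z)
X = -65
Function('q')(Q) = Mul(Rational(1, 3), Pow(Add(5, Q), -1), Add(Rational(-21, 2), Q)) (Function('q')(Q) = Mul(Rational(1, 3), Mul(Add(Q, Add(-8, Mul(5, Pow(-2, -1)))), Pow(Add(Q, 5), -1))) = Mul(Rational(1, 3), Mul(Add(Q, Add(-8, Mul(5, Rational(-1, 2)))), Pow(Add(5, Q), -1))) = Mul(Rational(1, 3), Mul(Add(Q, Add(-8, Rational(-5, 2))), Pow(Add(5, Q), -1))) = Mul(Rational(1, 3), Mul(Add(Q, Rational(-21, 2)), Pow(Add(5, Q), -1))) = Mul(Rational(1, 3), Mul(Add(Rational(-21, 2), Q), Pow(Add(5, Q), -1))) = Mul(Rational(1, 3), Mul(Pow(Add(5, Q), -1), Add(Rational(-21, 2), Q))) = Mul(Rational(1, 3), Pow(Add(5, Q), -1), Add(Rational(-21, 2), Q)))
Mul(Mul(X, Function('J')(Function('c')(-5))), Function('q')(7)) = Mul(Mul(-65, Add(-7, 0)), Mul(Rational(1, 6), Pow(Add(5, 7), -1), Add(-21, Mul(2, 7)))) = Mul(Mul(-65, -7), Mul(Rational(1, 6), Pow(12, -1), Add(-21, 14))) = Mul(455, Mul(Rational(1, 6), Rational(1, 12), -7)) = Mul(455, Rational(-7, 72)) = Rational(-3185, 72)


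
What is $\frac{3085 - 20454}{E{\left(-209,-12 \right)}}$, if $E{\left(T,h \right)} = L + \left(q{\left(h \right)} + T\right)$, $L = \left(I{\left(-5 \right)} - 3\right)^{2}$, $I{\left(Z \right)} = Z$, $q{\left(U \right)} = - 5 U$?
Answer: $\frac{17369}{85} \approx 204.34$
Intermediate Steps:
$L = 64$ ($L = \left(-5 - 3\right)^{2} = \left(-8\right)^{2} = 64$)
$E{\left(T,h \right)} = 64 + T - 5 h$ ($E{\left(T,h \right)} = 64 + \left(- 5 h + T\right) = 64 + \left(T - 5 h\right) = 64 + T - 5 h$)
$\frac{3085 - 20454}{E{\left(-209,-12 \right)}} = \frac{3085 - 20454}{64 - 209 - -60} = \frac{3085 - 20454}{64 - 209 + 60} = - \frac{17369}{-85} = \left(-17369\right) \left(- \frac{1}{85}\right) = \frac{17369}{85}$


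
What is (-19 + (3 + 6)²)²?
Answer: 3844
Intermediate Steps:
(-19 + (3 + 6)²)² = (-19 + 9²)² = (-19 + 81)² = 62² = 3844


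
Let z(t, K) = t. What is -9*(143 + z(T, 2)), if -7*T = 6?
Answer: -8955/7 ≈ -1279.3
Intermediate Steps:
T = -6/7 (T = -⅐*6 = -6/7 ≈ -0.85714)
-9*(143 + z(T, 2)) = -9*(143 - 6/7) = -9*995/7 = -8955/7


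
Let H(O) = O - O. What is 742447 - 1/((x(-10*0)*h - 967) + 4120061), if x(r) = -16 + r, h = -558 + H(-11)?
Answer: 3064837549833/4128022 ≈ 7.4245e+5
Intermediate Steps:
H(O) = 0
h = -558 (h = -558 + 0 = -558)
742447 - 1/((x(-10*0)*h - 967) + 4120061) = 742447 - 1/(((-16 - 10*0)*(-558) - 967) + 4120061) = 742447 - 1/(((-16 + 0)*(-558) - 967) + 4120061) = 742447 - 1/((-16*(-558) - 967) + 4120061) = 742447 - 1/((8928 - 967) + 4120061) = 742447 - 1/(7961 + 4120061) = 742447 - 1/4128022 = 3064837549833/4128022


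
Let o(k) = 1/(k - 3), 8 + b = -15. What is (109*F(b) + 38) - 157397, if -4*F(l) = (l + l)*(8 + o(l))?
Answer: -7663719/52 ≈ -1.4738e+5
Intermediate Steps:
b = -23 (b = -8 - 15 = -23)
o(k) = 1/(-3 + k)
F(l) = -l*(8 + 1/(-3 + l))/2 (F(l) = -(l + l)*(8 + 1/(-3 + l))/4 = -2*l*(8 + 1/(-3 + l))/4 = -l*(8 + 1/(-3 + l))/2)
(109*F(b) + 38) - 157397 = (109*((½)*(-23)*(23 - 8*(-23))/(-3 - 23)) + 38) - 157397 = (109*((½)*(-23)*(23 + 184)/(-26)) + 38) - 157397 = (109*((½)*(-23)*(-1/26)*207) + 38) - 157397 = (109*(4761/52) + 38) - 157397 = (518949/52 + 38) - 157397 = 520925/52 - 157397 = -7663719/52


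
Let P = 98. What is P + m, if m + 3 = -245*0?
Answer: 95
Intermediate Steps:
m = -3 (m = -3 - 245*0 = -3 + 0 = -3)
P + m = 98 - 3 = 95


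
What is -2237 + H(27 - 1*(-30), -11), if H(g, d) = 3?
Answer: -2234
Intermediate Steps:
-2237 + H(27 - 1*(-30), -11) = -2237 + 3 = -2234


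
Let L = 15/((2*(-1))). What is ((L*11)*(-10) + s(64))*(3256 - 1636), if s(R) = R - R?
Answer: 1336500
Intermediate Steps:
s(R) = 0
L = -15/2 (L = 15/(-2) = 15*(-½) = -15/2 ≈ -7.5000)
((L*11)*(-10) + s(64))*(3256 - 1636) = (-15/2*11*(-10) + 0)*(3256 - 1636) = (-165/2*(-10) + 0)*1620 = (825 + 0)*1620 = 825*1620 = 1336500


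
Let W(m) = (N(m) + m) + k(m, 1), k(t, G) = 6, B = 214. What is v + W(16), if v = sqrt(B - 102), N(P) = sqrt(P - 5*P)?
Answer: 22 + 4*sqrt(7) + 8*I ≈ 32.583 + 8.0*I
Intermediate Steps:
N(P) = 2*sqrt(-P) (N(P) = sqrt(-4*P) = 2*sqrt(-P))
W(m) = 6 + m + 2*sqrt(-m) (W(m) = (2*sqrt(-m) + m) + 6 = (m + 2*sqrt(-m)) + 6 = 6 + m + 2*sqrt(-m))
v = 4*sqrt(7) (v = sqrt(214 - 102) = sqrt(112) = 4*sqrt(7) ≈ 10.583)
v + W(16) = 4*sqrt(7) + (6 + 16 + 2*sqrt(-1*16)) = 4*sqrt(7) + (6 + 16 + 2*sqrt(-16)) = 4*sqrt(7) + (6 + 16 + 2*(4*I)) = 4*sqrt(7) + (6 + 16 + 8*I) = 4*sqrt(7) + (22 + 8*I) = 22 + 4*sqrt(7) + 8*I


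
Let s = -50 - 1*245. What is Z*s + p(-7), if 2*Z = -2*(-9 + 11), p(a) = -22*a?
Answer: 744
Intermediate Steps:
Z = -2 (Z = (-2*(-9 + 11))/2 = (-2*2)/2 = (½)*(-4) = -2)
s = -295 (s = -50 - 245 = -295)
Z*s + p(-7) = -2*(-295) - 22*(-7) = 590 + 154 = 744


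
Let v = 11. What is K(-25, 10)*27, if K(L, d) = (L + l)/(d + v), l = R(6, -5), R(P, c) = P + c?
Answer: -216/7 ≈ -30.857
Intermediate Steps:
l = 1 (l = 6 - 5 = 1)
K(L, d) = (1 + L)/(11 + d) (K(L, d) = (L + 1)/(d + 11) = (1 + L)/(11 + d))
K(-25, 10)*27 = ((1 - 25)/(11 + 10))*27 = (-24/21)*27 = ((1/21)*(-24))*27 = -8/7*27 = -216/7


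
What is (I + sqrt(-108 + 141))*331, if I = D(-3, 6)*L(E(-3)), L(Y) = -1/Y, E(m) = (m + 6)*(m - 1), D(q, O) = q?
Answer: -331/4 + 331*sqrt(33) ≈ 1818.7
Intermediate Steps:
E(m) = (-1 + m)*(6 + m) (E(m) = (6 + m)*(-1 + m) = (-1 + m)*(6 + m))
I = -1/4 (I = -(-3)/(-6 + (-3)**2 + 5*(-3)) = -(-3)/(-6 + 9 - 15) = -(-3)/(-12) = -(-3)*(-1)/12 = -3*1/12 = -1/4 ≈ -0.25000)
(I + sqrt(-108 + 141))*331 = (-1/4 + sqrt(-108 + 141))*331 = (-1/4 + sqrt(33))*331 = -331/4 + 331*sqrt(33)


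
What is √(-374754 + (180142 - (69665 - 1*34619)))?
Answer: 11*I*√1898 ≈ 479.23*I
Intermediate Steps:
√(-374754 + (180142 - (69665 - 1*34619))) = √(-374754 + (180142 - (69665 - 34619))) = √(-374754 + (180142 - 1*35046)) = √(-374754 + (180142 - 35046)) = √(-374754 + 145096) = √(-229658) = 11*I*√1898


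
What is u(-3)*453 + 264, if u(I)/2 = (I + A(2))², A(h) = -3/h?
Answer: 37221/2 ≈ 18611.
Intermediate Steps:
u(I) = 2*(-3/2 + I)² (u(I) = 2*(I - 3/2)² = 2*(-3/2 + I)²)
u(-3)*453 + 264 = ((-3 + 2*(-3))²/2)*453 + 264 = ((-3 - 6)²/2)*453 + 264 = ((½)*(-9)²)*453 + 264 = ((½)*81)*453 + 264 = (81/2)*453 + 264 = 36693/2 + 264 = 37221/2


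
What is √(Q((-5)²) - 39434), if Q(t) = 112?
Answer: I*√39322 ≈ 198.3*I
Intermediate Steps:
√(Q((-5)²) - 39434) = √(112 - 39434) = √(-39322) = I*√39322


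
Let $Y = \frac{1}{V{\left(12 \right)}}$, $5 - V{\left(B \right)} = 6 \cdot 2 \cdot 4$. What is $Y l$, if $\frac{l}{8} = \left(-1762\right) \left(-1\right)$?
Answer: $- \frac{14096}{43} \approx -327.81$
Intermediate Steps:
$V{\left(B \right)} = -43$ ($V{\left(B \right)} = 5 - 6 \cdot 2 \cdot 4 = 5 - 12 \cdot 4 = 5 - 48 = -43$)
$l = 14096$ ($l = 8 \left(\left(-1762\right) \left(-1\right)\right) = 8 \cdot 1762 = 14096$)
$Y = - \frac{1}{43}$ ($Y = \frac{1}{-43} = - \frac{1}{43} \approx -0.023256$)
$Y l = \left(- \frac{1}{43}\right) 14096 = - \frac{14096}{43}$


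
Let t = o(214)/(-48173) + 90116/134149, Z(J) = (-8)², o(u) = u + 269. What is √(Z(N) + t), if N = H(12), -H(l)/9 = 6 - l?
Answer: 3*√300045490238989834237/6462359777 ≈ 8.0413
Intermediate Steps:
o(u) = 269 + u
H(l) = -54 + 9*l (H(l) = -9*(6 - l) = -54 + 9*l)
N = 54 (N = -54 + 9*12 = -54 + 108 = 54)
Z(J) = 64
t = 4276364101/6462359777 (t = (269 + 214)/(-48173) + 90116/134149 = 483*(-1/48173) + 90116*(1/134149) = -483/48173 + 90116/134149 = 4276364101/6462359777 ≈ 0.66173)
√(Z(N) + t) = √(64 + 4276364101/6462359777) = √(417867389829/6462359777) = 3*√300045490238989834237/6462359777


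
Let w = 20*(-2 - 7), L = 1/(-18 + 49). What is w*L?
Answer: -180/31 ≈ -5.8064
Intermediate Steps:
L = 1/31 ≈ 0.032258
w = -180 (w = 20*(-9) = -180)
w*L = -180*1/31 = -180/31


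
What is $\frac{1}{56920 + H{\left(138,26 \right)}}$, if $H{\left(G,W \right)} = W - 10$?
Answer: $\frac{1}{56936} \approx 1.7564 \cdot 10^{-5}$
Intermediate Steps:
$H{\left(G,W \right)} = -10 + W$ ($H{\left(G,W \right)} = W - 10 = -10 + W$)
$\frac{1}{56920 + H{\left(138,26 \right)}} = \frac{1}{56920 + \left(-10 + 26\right)} = \frac{1}{56920 + 16} = \frac{1}{56936}$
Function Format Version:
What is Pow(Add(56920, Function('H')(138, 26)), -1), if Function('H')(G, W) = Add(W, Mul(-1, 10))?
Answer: Rational(1, 56936) ≈ 1.7564e-5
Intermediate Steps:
Function('H')(G, W) = Add(-10, W) (Function('H')(G, W) = Add(W, -10) = Add(-10, W))
Pow(Add(56920, Function('H')(138, 26)), -1) = Pow(Add(56920, Add(-10, 26)), -1) = Pow(Add(56920, 16), -1) = Pow(56936, -1) = Rational(1, 56936)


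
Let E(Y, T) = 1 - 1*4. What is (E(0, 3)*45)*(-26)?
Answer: 3510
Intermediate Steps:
E(Y, T) = -3 (E(Y, T) = 1 - 4 = -3)
(E(0, 3)*45)*(-26) = -3*45*(-26) = -135*(-26) = 3510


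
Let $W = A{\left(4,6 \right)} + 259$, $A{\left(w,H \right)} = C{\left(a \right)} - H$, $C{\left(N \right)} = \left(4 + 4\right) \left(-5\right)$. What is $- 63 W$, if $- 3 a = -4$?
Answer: $-13419$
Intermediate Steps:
$a = \frac{4}{3}$ ($a = \left(- \frac{1}{3}\right) \left(-4\right) = \frac{4}{3} \approx 1.3333$)
$C{\left(N \right)} = -40$ ($C{\left(N \right)} = 8 \left(-5\right) = -40$)
$A{\left(w,H \right)} = -40 - H$
$W = 213$ ($W = \left(-40 - 6\right) + 259 = -46 + 259 = 213$)
$- 63 W = \left(-63\right) 213 = -13419$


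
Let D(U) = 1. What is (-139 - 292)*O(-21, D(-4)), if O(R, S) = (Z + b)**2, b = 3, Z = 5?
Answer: -27584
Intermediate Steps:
O(R, S) = 64 (O(R, S) = (5 + 3)**2 = 8**2 = 64)
(-139 - 292)*O(-21, D(-4)) = (-139 - 292)*64 = -431*64 = -27584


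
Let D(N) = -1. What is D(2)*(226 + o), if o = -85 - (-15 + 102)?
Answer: -54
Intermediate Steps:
o = -172 (o = -85 - 1*87 = -85 - 87 = -172)
D(2)*(226 + o) = -(226 - 172) = -1*54 = -54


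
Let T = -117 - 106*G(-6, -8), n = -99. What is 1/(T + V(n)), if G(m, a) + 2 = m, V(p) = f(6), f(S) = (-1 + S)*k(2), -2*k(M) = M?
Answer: 1/726 ≈ 0.0013774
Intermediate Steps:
k(M) = -M/2
f(S) = 1 - S (f(S) = (-1 + S)*(-1/2*2) = (-1 + S)*(-1) = 1 - S)
V(p) = -5 (V(p) = 1 - 1*6 = 1 - 6 = -5)
G(m, a) = -2 + m
T = 731 (T = -117 - 106*(-2 - 6) = -117 - 106*(-8) = -117 + 848 = 731)
1/(T + V(n)) = 1/(731 - 5) = 1/726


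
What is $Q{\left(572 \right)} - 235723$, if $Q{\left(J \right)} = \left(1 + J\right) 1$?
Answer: $-235150$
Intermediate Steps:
$Q{\left(J \right)} = 1 + J$
$Q{\left(572 \right)} - 235723 = \left(1 + 572\right) - 235723 = 573 - 235723 = -235150$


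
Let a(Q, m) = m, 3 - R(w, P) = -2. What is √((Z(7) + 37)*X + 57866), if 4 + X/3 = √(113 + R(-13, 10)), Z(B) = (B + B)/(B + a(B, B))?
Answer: √(57410 + 114*√118) ≈ 242.17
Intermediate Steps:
R(w, P) = 5 (R(w, P) = 3 - 1*(-2) = 3 + 2 = 5)
Z(B) = 1 (Z(B) = (B + B)/(B + B) = (2*B)/((2*B)) = (2*B)*(1/(2*B)) = 1)
X = -12 + 3*√118 (X = -12 + 3*√(113 + 5) = -12 + 3*√118 ≈ 20.588)
√((Z(7) + 37)*X + 57866) = √((1 + 37)*(-12 + 3*√118) + 57866) = √(38*(-12 + 3*√118) + 57866) = √((-456 + 114*√118) + 57866) = √(57410 + 114*√118)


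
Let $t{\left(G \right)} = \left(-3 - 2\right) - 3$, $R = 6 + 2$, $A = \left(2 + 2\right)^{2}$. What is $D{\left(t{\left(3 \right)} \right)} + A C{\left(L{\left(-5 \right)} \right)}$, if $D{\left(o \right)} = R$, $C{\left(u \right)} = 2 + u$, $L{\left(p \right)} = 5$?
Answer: $120$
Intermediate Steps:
$A = 16$ ($A = 4^{2} = 16$)
$R = 8$
$t{\left(G \right)} = -8$ ($t{\left(G \right)} = -5 - 3 = -8$)
$D{\left(o \right)} = 8$
$D{\left(t{\left(3 \right)} \right)} + A C{\left(L{\left(-5 \right)} \right)} = 8 + 16 \left(2 + 5\right) = 8 + 16 \cdot 7 = 8 + 112 = 120$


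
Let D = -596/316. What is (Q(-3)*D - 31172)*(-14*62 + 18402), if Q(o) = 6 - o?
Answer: -43202531086/79 ≈ -5.4687e+8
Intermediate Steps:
D = -149/79 (D = -596*1/316 = -149/79 ≈ -1.8861)
(Q(-3)*D - 31172)*(-14*62 + 18402) = ((6 - 1*(-3))*(-149/79) - 31172)*(-14*62 + 18402) = ((6 + 3)*(-149/79) - 31172)*(-868 + 18402) = (9*(-149/79) - 31172)*17534 = (-1341/79 - 31172)*17534 = -2463929/79*17534 = -43202531086/79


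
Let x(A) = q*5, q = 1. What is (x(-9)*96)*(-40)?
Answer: -19200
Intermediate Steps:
x(A) = 5 (x(A) = 1*5 = 5)
(x(-9)*96)*(-40) = (5*96)*(-40) = 480*(-40) = -19200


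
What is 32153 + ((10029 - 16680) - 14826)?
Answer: 10676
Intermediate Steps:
32153 + ((10029 - 16680) - 14826) = 32153 + (-6651 - 14826) = 32153 - 21477 = 10676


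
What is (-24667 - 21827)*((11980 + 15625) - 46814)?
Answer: 893103246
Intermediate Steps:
(-24667 - 21827)*((11980 + 15625) - 46814) = -46494*(27605 - 46814) = -46494*(-19209) = 893103246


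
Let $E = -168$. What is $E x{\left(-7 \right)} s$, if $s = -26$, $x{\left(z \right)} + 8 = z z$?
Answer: $179088$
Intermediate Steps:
$x{\left(z \right)} = -8 + z^{2}$ ($x{\left(z \right)} = -8 + z z = -8 + z^{2}$)
$E x{\left(-7 \right)} s = - 168 \left(-8 + \left(-7\right)^{2}\right) \left(-26\right) = - 168 \left(-8 + 49\right) \left(-26\right) = \left(-168\right) 41 \left(-26\right) = \left(-6888\right) \left(-26\right) = 179088$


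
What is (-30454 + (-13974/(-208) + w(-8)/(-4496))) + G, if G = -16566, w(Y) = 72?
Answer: -1372149601/29224 ≈ -46953.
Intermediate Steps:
(-30454 + (-13974/(-208) + w(-8)/(-4496))) + G = (-30454 + (-13974/(-208) + 72/(-4496))) - 16566 = (-30454 + (-13974*(-1/208) + 72*(-1/4496))) - 16566 = (-30454 + (6987/104 - 9/562)) - 16566 = (-30454 + 1962879/29224) - 16566 = -888024817/29224 - 16566 = -1372149601/29224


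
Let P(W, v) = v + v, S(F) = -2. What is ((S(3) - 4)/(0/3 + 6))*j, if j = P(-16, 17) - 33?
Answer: -1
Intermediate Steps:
P(W, v) = 2*v
j = 1 (j = 2*17 - 33 = 34 - 33 = 1)
((S(3) - 4)/(0/3 + 6))*j = ((-2 - 4)/(0/3 + 6))*1 = -6/(0*(⅓) + 6)*1 = -6/(0 + 6)*1 = -6/6*1 = -6*⅙*1 = -1*1 = -1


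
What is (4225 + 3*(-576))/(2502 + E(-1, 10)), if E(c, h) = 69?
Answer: 2497/2571 ≈ 0.97122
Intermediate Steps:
(4225 + 3*(-576))/(2502 + E(-1, 10)) = (4225 + 3*(-576))/(2502 + 69) = (4225 - 1728)/2571 = 2497*(1/2571) = 2497/2571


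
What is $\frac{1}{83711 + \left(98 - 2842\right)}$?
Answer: $\frac{1}{80967} \approx 1.2351 \cdot 10^{-5}$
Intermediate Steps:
$\frac{1}{83711 + \left(98 - 2842\right)} = \frac{1}{83711 - 2744} = \frac{1}{80967}$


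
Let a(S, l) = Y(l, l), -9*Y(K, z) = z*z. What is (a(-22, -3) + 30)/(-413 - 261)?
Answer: -29/674 ≈ -0.043027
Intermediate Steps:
Y(K, z) = -z²/9 (Y(K, z) = -z*z/9 = -z²/9)
a(S, l) = -l²/9
(a(-22, -3) + 30)/(-413 - 261) = (-⅑*(-3)² + 30)/(-413 - 261) = (-⅑*9 + 30)/(-674) = (-1 + 30)*(-1/674) = 29*(-1/674) = -29/674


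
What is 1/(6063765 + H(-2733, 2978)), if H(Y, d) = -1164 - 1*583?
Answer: 1/6062018 ≈ 1.6496e-7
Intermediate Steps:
H(Y, d) = -1747 (H(Y, d) = -1164 - 583 = -1747)
1/(6063765 + H(-2733, 2978)) = 1/(6063765 - 1747) = 1/6062018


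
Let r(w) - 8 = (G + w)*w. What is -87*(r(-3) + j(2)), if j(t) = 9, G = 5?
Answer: -957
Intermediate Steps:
r(w) = 8 + w*(5 + w) (r(w) = 8 + (5 + w)*w = 8 + w*(5 + w))
-87*(r(-3) + j(2)) = -87*((8 + (-3)**2 + 5*(-3)) + 9) = -87*((8 + 9 - 15) + 9) = -87*(2 + 9) = -87*11 = -957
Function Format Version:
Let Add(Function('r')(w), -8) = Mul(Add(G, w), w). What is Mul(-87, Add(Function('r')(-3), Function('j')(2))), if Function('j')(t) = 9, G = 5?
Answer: -957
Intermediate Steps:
Function('r')(w) = Add(8, Mul(w, Add(5, w))) (Function('r')(w) = Add(8, Mul(Add(5, w), w)) = Add(8, Mul(w, Add(5, w))))
Mul(-87, Add(Function('r')(-3), Function('j')(2))) = Mul(-87, Add(Add(8, Pow(-3, 2), Mul(5, -3)), 9)) = Mul(-87, Add(Add(8, 9, -15), 9)) = Mul(-87, Add(2, 9)) = Mul(-87, 11) = -957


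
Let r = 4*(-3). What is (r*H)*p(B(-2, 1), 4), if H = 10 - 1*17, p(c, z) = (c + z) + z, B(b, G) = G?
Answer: 756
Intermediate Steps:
p(c, z) = c + 2*z
H = -7 (H = 10 - 17 = -7)
r = -12
(r*H)*p(B(-2, 1), 4) = (-12*(-7))*(1 + 2*4) = 84*(1 + 8) = 84*9 = 756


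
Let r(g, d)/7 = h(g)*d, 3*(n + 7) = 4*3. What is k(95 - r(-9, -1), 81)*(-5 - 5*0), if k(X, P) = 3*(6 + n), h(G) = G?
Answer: -45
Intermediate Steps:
n = -3 (n = -7 + (4*3)/3 = -7 + (1/3)*12 = -7 + 4 = -3)
r(g, d) = 7*d*g (r(g, d) = 7*(g*d) = 7*(d*g) = 7*d*g)
k(X, P) = 9 (k(X, P) = 3*(6 - 3) = 3*3 = 9)
k(95 - r(-9, -1), 81)*(-5 - 5*0) = 9*(-5 - 5*0) = 9*(-5 + 0) = 9*(-5) = -45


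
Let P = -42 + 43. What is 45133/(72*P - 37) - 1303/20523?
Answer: 926218954/718305 ≈ 1289.5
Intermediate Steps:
P = 1
45133/(72*P - 37) - 1303/20523 = 45133/(72*1 - 37) - 1303/20523 = 45133/(72 - 37) - 1303*1/20523 = 45133/35 - 1303/20523 = 926218954/718305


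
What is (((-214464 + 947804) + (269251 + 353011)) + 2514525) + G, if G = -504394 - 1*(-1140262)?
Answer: 4505995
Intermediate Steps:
G = 635868 (G = -504394 + 1140262 = 635868)
(((-214464 + 947804) + (269251 + 353011)) + 2514525) + G = (((-214464 + 947804) + (269251 + 353011)) + 2514525) + 635868 = ((733340 + 622262) + 2514525) + 635868 = (1355602 + 2514525) + 635868 = 3870127 + 635868 = 4505995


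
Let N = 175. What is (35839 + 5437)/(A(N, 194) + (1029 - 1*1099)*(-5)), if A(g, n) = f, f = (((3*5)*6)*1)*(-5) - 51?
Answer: -41276/151 ≈ -273.35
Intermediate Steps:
f = -501 (f = ((15*6)*1)*(-5) - 51 = (90*1)*(-5) - 51 = 90*(-5) - 51 = -450 - 51 = -501)
A(g, n) = -501
(35839 + 5437)/(A(N, 194) + (1029 - 1*1099)*(-5)) = (35839 + 5437)/(-501 + (1029 - 1*1099)*(-5)) = 41276/(-501 + (1029 - 1099)*(-5)) = 41276/(-501 - 70*(-5)) = 41276/(-501 + 350) = 41276/(-151) = 41276*(-1/151) = -41276/151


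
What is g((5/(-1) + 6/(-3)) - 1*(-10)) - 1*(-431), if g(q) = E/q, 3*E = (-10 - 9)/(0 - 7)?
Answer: 27172/63 ≈ 431.30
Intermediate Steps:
E = 19/21 (E = ((-10 - 9)/(0 - 7))/3 = (-19/(-7))/3 = (-19*(-⅐))/3 = (⅓)*(19/7) = 19/21 ≈ 0.90476)
g(q) = 19/(21*q)
g((5/(-1) + 6/(-3)) - 1*(-10)) - 1*(-431) = 19/(21*((5/(-1) + 6/(-3)) - 1*(-10))) - 1*(-431) = 19/(21*((5*(-1) + 6*(-⅓)) + 10)) + 431 = 19/(21*((-5 - 2) + 10)) + 431 = 19/(21*(-7 + 10)) + 431 = (19/21)/3 + 431 = (19/21)*(⅓) + 431 = 19/63 + 431 = 27172/63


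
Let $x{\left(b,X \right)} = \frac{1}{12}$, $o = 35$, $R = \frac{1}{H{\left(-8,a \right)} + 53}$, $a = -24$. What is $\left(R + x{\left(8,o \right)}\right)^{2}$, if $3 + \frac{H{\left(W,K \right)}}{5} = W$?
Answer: $\frac{25}{144} \approx 0.17361$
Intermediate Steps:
$H{\left(W,K \right)} = -15 + 5 W$
$R = - \frac{1}{2}$ ($R = \frac{1}{\left(-15 + 5 \left(-8\right)\right) + 53} = \frac{1}{\left(-15 - 40\right) + 53} = \frac{1}{-55 + 53} = \frac{1}{-2} = - \frac{1}{2} \approx -0.5$)
$x{\left(b,X \right)} = \frac{1}{12}$
$\left(R + x{\left(8,o \right)}\right)^{2} = \left(- \frac{1}{2} + \frac{1}{12}\right)^{2} = \left(- \frac{5}{12}\right)^{2} = \frac{25}{144}$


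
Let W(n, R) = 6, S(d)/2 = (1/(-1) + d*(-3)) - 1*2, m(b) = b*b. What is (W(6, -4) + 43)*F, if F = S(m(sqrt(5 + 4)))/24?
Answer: -245/2 ≈ -122.50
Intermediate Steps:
m(b) = b**2
S(d) = -6 - 6*d (S(d) = 2*((1/(-1) + d*(-3)) - 1*2) = 2*((-1 - 3*d) - 2) = 2*(-3 - 3*d) = -6 - 6*d)
F = -5/2 (F = (-6 - 6*(sqrt(5 + 4))**2)/24 = (-6 - 6*(sqrt(9))**2)*(1/24) = (-6 - 6*3**2)*(1/24) = (-6 - 6*9)*(1/24) = (-6 - 54)*(1/24) = -60*1/24 = -5/2 ≈ -2.5000)
(W(6, -4) + 43)*F = (6 + 43)*(-5/2) = 49*(-5/2) = -245/2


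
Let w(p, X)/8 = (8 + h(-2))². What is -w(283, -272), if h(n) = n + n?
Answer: -128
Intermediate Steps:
h(n) = 2*n
w(p, X) = 128 (w(p, X) = 8*(8 + 2*(-2))² = 8*(8 - 4)² = 8*4² = 8*16 = 128)
-w(283, -272) = -1*128 = -128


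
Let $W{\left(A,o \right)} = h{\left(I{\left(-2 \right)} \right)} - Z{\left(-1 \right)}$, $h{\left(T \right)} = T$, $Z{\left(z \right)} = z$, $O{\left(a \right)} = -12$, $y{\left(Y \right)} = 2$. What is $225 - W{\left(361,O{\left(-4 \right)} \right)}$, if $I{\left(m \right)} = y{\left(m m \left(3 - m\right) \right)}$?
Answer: $222$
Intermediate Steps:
$I{\left(m \right)} = 2$
$W{\left(A,o \right)} = 3$ ($W{\left(A,o \right)} = 2 - -1 = 2 + 1 = 3$)
$225 - W{\left(361,O{\left(-4 \right)} \right)} = 225 - 3 = 222$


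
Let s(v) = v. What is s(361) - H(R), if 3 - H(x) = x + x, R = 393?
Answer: 1144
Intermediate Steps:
H(x) = 3 - 2*x (H(x) = 3 - (x + x) = 3 - 2*x)
s(361) - H(R) = 361 - (3 - 2*393) = 361 - (3 - 786) = 361 - 1*(-783) = 361 + 783 = 1144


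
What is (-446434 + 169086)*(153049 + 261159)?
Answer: -114879760384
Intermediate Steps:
(-446434 + 169086)*(153049 + 261159) = -277348*414208 = -114879760384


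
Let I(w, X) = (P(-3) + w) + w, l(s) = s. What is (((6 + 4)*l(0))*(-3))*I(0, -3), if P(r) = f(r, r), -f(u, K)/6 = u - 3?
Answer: 0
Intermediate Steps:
f(u, K) = 18 - 6*u (f(u, K) = -6*(u - 3) = -6*(-3 + u) = 18 - 6*u)
P(r) = 18 - 6*r
I(w, X) = 36 + 2*w (I(w, X) = ((18 - 6*(-3)) + w) + w = ((18 + 18) + w) + w = (36 + w) + w = 36 + 2*w)
(((6 + 4)*l(0))*(-3))*I(0, -3) = (((6 + 4)*0)*(-3))*(36 + 2*0) = ((10*0)*(-3))*(36 + 0) = (0*(-3))*36 = 0*36 = 0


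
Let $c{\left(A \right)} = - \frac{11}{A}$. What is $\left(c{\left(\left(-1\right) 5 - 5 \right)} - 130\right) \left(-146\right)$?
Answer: $\frac{94097}{5} \approx 18819.0$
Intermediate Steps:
$\left(c{\left(\left(-1\right) 5 - 5 \right)} - 130\right) \left(-146\right) = \left(- \frac{11}{\left(-1\right) 5 - 5} - 130\right) \left(-146\right) = \left(- \frac{11}{-5 - 5} - 130\right) \left(-146\right) = \left(- \frac{11}{-10} - 130\right) \left(-146\right) = \left(\left(-11\right) \left(- \frac{1}{10}\right) - 130\right) \left(-146\right) = \left(\frac{11}{10} - 130\right) \left(-146\right) = \left(- \frac{1289}{10}\right) \left(-146\right) = \frac{94097}{5}$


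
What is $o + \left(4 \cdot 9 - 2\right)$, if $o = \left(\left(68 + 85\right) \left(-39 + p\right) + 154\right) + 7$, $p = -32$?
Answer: $-10668$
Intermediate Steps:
$o = -10702$ ($o = \left(\left(68 + 85\right) \left(-39 - 32\right) + 154\right) + 7 = \left(153 \left(-71\right) + 154\right) + 7 = \left(-10863 + 154\right) + 7 = -10709 + 7 = -10702$)
$o + \left(4 \cdot 9 - 2\right) = -10702 + \left(4 \cdot 9 - 2\right) = -10702 + \left(36 - 2\right) = -10702 + 34 = -10668$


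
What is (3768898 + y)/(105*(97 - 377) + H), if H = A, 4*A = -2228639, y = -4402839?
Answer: 362252/335177 ≈ 1.0808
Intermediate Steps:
A = -2228639/4 (A = (¼)*(-2228639) = -2228639/4 ≈ -5.5716e+5)
H = -2228639/4 ≈ -5.5716e+5
(3768898 + y)/(105*(97 - 377) + H) = (3768898 - 4402839)/(105*(97 - 377) - 2228639/4) = -633941/(105*(-280) - 2228639/4) = -633941/(-29400 - 2228639/4) = -633941/(-2346239/4) = -633941*(-4/2346239) = 362252/335177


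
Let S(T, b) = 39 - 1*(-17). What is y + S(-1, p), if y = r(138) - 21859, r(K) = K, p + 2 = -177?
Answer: -21665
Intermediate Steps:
p = -179 (p = -2 - 177 = -179)
S(T, b) = 56 (S(T, b) = 39 + 17 = 56)
y = -21721 (y = 138 - 21859 = -21721)
y + S(-1, p) = -21721 + 56 = -21665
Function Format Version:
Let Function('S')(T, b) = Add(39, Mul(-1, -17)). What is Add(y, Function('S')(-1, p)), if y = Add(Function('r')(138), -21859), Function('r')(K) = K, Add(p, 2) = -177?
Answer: -21665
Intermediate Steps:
p = -179 (p = Add(-2, -177) = -179)
Function('S')(T, b) = 56 (Function('S')(T, b) = Add(39, 17) = 56)
y = -21721 (y = Add(138, -21859) = -21721)
Add(y, Function('S')(-1, p)) = Add(-21721, 56) = -21665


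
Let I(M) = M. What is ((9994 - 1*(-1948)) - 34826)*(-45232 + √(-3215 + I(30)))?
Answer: 1035089088 - 160188*I*√65 ≈ 1.0351e+9 - 1.2915e+6*I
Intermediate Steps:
((9994 - 1*(-1948)) - 34826)*(-45232 + √(-3215 + I(30))) = ((9994 - 1*(-1948)) - 34826)*(-45232 + √(-3215 + 30)) = ((9994 + 1948) - 34826)*(-45232 + √(-3185)) = (11942 - 34826)*(-45232 + 7*I*√65) = -22884*(-45232 + 7*I*√65) = 1035089088 - 160188*I*√65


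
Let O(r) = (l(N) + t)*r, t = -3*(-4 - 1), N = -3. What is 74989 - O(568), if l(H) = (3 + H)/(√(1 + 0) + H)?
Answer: 66469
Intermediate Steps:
t = 15 (t = -3*(-5) = 15)
l(H) = (3 + H)/(1 + H) (l(H) = (3 + H)/(√1 + H) = (3 + H)/(1 + H))
O(r) = 15*r (O(r) = ((3 - 3)/(1 - 3) + 15)*r = (0/(-2) + 15)*r = (-½*0 + 15)*r = (0 + 15)*r = 15*r)
74989 - O(568) = 74989 - 15*568 = 74989 - 1*8520 = 74989 - 8520 = 66469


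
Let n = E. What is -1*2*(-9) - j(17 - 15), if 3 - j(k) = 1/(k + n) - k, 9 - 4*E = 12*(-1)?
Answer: 381/29 ≈ 13.138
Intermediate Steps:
E = 21/4 (E = 9/4 - 3*(-1) = 9/4 - ¼*(-12) = 9/4 + 3 = 21/4 ≈ 5.2500)
n = 21/4 ≈ 5.2500
j(k) = 3 + k - 1/(21/4 + k) (j(k) = 3 - (1/(k + 21/4) - k) = 3 - (1/(21/4 + k) - k) = 3 + (k - 1/(21/4 + k)) = 3 + k - 1/(21/4 + k))
-1*2*(-9) - j(17 - 15) = -1*2*(-9) - (59 + 4*(17 - 15)² + 33*(17 - 15))/(21 + 4*(17 - 15)) = -2*(-9) - (59 + 4*2² + 33*2)/(21 + 4*2) = 18 - (59 + 4*4 + 66)/(21 + 8) = 18 - (59 + 16 + 66)/29 = 18 - 141/29 = 381/29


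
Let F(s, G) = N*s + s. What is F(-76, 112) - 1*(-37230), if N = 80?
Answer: 31074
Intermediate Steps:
F(s, G) = 81*s (F(s, G) = 80*s + s = 81*s)
F(-76, 112) - 1*(-37230) = 81*(-76) - 1*(-37230) = -6156 + 37230 = 31074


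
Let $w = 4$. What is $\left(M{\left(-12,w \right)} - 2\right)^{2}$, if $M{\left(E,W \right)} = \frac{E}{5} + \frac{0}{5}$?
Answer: $\frac{484}{25} \approx 19.36$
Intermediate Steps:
$M{\left(E,W \right)} = \frac{E}{5}$ ($M{\left(E,W \right)} = E \frac{1}{5} + 0 \cdot \frac{1}{5} = \frac{E}{5} + 0 = \frac{E}{5}$)
$\left(M{\left(-12,w \right)} - 2\right)^{2} = \left(\frac{1}{5} \left(-12\right) - 2\right)^{2} = \left(- \frac{12}{5} - 2\right)^{2} = \left(- \frac{22}{5}\right)^{2} = \frac{484}{25}$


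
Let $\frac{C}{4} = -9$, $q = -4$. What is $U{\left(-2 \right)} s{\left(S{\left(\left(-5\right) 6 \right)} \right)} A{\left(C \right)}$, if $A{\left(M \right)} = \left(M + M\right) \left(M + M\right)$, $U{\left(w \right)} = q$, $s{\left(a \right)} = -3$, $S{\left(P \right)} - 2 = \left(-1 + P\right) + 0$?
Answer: $62208$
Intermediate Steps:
$S{\left(P \right)} = 1 + P$ ($S{\left(P \right)} = 2 + \left(\left(-1 + P\right) + 0\right) = 2 + \left(-1 + P\right) = 1 + P$)
$U{\left(w \right)} = -4$
$C = -36$ ($C = 4 \left(-9\right) = -36$)
$A{\left(M \right)} = 4 M^{2}$ ($A{\left(M \right)} = 2 M 2 M = 4 M^{2}$)
$U{\left(-2 \right)} s{\left(S{\left(\left(-5\right) 6 \right)} \right)} A{\left(C \right)} = \left(-4\right) \left(-3\right) 4 \left(-36\right)^{2} = 12 \cdot 4 \cdot 1296 = 12 \cdot 5184 = 62208$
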